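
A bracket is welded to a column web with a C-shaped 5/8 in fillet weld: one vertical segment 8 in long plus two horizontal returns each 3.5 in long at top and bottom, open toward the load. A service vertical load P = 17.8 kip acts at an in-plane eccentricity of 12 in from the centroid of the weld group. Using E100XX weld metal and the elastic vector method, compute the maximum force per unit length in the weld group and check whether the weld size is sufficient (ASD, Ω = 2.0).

E100XX → F_EXX = 100 ksi.
Total weld length L_w = 15 in. Treat welds as unit-width lines.
Centroid: x̄ = 2×3.5×1.75 / 15 = 0.8167 in from the vertical weld.
Polar moment about centroid: J = I_x + I_y = [8³/12 + 2×3.5×4²] + [8×0.8167² + 2(3.5³/12 + 3.5×0.9333²)] = 173.2 in³.
Direct shear f_v = P/L_w = 17.8 / 15 = 1.187 kip/in (vertical).
Torsion M = P·e = 17.8 × 12 = 213.6 kip·in.
Critical point at (x, y) = (2.683, 4) from centroid. f_tx = M·y/J = 4.932 kip/in; f_ty = M·x/J = 3.308 kip/in.
Resultant f_max = √[f_tx² + (f_v + f_ty)²] = √[4.932² + (1.187 + 3.308)²] = 6.673 kip/in.
Capacity per unit length: r_n/Ω = (1/2.0) × 0.6 × 100 × (0.707 × 0.625) = 13.26 kip/in.
6.673 ≤ 13.26 → adequate.

f_max ≈ 6.67 kip/in; adequate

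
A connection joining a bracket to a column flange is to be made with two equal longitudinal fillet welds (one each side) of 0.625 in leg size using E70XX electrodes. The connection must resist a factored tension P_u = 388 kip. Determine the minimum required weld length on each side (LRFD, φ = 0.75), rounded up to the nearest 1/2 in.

L = 14 in on each side

E70XX → F_EXX = 70 ksi.
Throat t_e = 0.707 × 0.625 = 0.4419 in.
φr_n = 0.75 × 0.6 × 70 × 0.4419 = 13.92 kip/in.
L_req = P_u / φr_n = 388 / 13.92 = 27.88 in total.
Per side: 27.88 / 2 = 13.94 in.
Round up → use L = 14 in on each side.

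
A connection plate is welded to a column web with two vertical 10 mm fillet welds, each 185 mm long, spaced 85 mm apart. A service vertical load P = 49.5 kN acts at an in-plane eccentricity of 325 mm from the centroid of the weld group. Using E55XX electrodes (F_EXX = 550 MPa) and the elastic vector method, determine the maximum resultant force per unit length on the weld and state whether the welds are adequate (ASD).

Total weld length L_w = 370 mm. Treat welds as unit-width lines.
Polar moment about centroid: J = 2[d³/12 + d(b/2)²] = 2[185³/12 + 185×42.5²] = 1724000 mm³.
Direct shear f_v = P/L_w = 49.5×10³ / 370 = 133.8 N/mm (vertical).
Torsion M = P·e = 49.5×10³ × 325 = 16088000 N·mm.
Critical point at (x, y) = (42.5, 92.5) from centroid. f_tx = M·y/J = 863.4 N/mm; f_ty = M·x/J = 396.7 N/mm.
Resultant f_max = √[f_tx² + (f_v + f_ty)²] = √[863.4² + (133.8 + 396.7)²] = 1013 N/mm.
Capacity per unit length: r_n/Ω = (1/2.0) × 0.6 × 550 × (0.707 × 10) = 1167 N/mm.
1013 ≤ 1167 → adequate.

f_max ≈ 1010 N/mm; adequate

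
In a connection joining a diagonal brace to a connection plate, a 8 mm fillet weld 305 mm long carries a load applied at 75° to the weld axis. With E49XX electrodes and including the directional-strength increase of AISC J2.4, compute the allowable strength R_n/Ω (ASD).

E49XX → F_EXX = 490 MPa.
t_e = 0.707 × 8 = 5.656 mm; A_we = 5.656 × 305 = 1725 mm².
Directional factor: 1.0 + 0.5 sin^1.5(75°) = 1.475.
F_nw = 0.6 × 490 × 1.475 = 433.6 MPa.
R_n/Ω = (433.6 × 1725) / 2.0 × 10⁻³ = 374 kN.

R_n/Ω ≈ 374 kN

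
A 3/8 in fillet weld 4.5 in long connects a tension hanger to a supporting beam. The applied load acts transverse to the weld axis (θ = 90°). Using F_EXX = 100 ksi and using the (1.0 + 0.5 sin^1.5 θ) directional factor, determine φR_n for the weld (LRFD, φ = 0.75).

φR_n ≈ 80.5 kip

t_e = 0.707 × 0.375 = 0.2651 in; A_we = 0.2651 × 4.5 = 1.193 in².
Directional factor: 1.0 + 0.5 sin^1.5(90°) = 1.5.
F_nw = 0.6 × 100 × 1.5 = 90 ksi.
φR_n = 0.75 × 90 × 1.193 = 80.53 kip.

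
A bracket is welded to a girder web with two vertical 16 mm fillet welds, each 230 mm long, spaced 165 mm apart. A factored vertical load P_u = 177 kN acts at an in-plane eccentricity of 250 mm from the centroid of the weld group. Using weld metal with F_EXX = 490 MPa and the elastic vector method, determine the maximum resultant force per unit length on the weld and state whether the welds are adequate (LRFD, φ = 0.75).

Total weld length L_w = 460 mm. Treat welds as unit-width lines.
Polar moment about centroid: J = 2[d³/12 + d(b/2)²] = 2[230³/12 + 230×82.5²] = 5159000 mm³.
Direct shear f_v = P/L_w = 177×10³ / 460 = 384.8 N/mm (vertical).
Torsion M = P·e = 177×10³ × 250 = 44250000 N·mm.
Critical point at (x, y) = (82.5, 115) from centroid. f_tx = M·y/J = 986.4 N/mm; f_ty = M·x/J = 707.7 N/mm.
Resultant f_max = √[f_tx² + (f_v + f_ty)²] = √[986.4² + (384.8 + 707.7)²] = 1472 N/mm.
Capacity per unit length: φr_n = 0.75 × 0.6 × 490 × (0.707 × 16) = 2494 N/mm.
1472 ≤ 2494 → adequate.

f_max ≈ 1470 N/mm; adequate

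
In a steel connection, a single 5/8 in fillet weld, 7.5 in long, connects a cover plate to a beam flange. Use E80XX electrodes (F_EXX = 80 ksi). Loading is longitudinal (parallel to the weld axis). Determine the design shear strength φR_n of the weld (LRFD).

Effective throat t_e = 0.707 × 0.625 = 0.4419 in.
Total length L = 7.5 in; A_we = 0.4419 × 7.5 = 3.314 in².
F_nw = 0.6 F_EXX = 0.6 × 80 = 48 ksi.
φR_n = 0.75 × 48 × 3.314 = 119.3 kip.

φR_n ≈ 119 kip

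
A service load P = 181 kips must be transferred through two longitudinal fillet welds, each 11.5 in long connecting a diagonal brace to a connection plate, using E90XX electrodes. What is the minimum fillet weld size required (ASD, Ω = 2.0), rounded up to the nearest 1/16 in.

E90XX → F_EXX = 90 ksi.
Total weld length L = 23 in.
Required throat t_e = P × Ω / (0.6 F_EXX × L) = 181 × 2.0 / (0.6 × 90 × 23) = 0.2915 in.
Required leg w = t_e / 0.707 = 0.4123 in → use 7/16 in.

w = 7/16 in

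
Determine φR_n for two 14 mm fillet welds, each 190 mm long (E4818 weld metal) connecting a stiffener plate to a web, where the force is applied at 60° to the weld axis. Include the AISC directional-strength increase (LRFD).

E48XX → F_EXX = 480 MPa.
t_e = 0.707 × 14 = 9.898 mm; A_we = 9.898 × 380 = 3761 mm².
Directional factor: 1.0 + 0.5 sin^1.5(60°) = 1.403.
F_nw = 0.6 × 480 × 1.403 = 404.1 MPa.
φR_n = 0.75 × 404.1 × 3761 × 10⁻³ = 1140 kN.

φR_n ≈ 1140 kN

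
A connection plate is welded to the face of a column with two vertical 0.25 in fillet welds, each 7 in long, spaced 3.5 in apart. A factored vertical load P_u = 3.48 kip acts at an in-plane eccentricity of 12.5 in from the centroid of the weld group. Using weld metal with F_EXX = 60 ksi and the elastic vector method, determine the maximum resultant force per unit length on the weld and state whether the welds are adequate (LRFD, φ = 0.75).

f_max ≈ 1.83 kip/in; adequate

Total weld length L_w = 14 in. Treat welds as unit-width lines.
Polar moment about centroid: J = 2[d³/12 + d(b/2)²] = 2[7³/12 + 7×1.75²] = 100 in³.
Direct shear f_v = P/L_w = 3.48 / 14 = 0.2486 kip/in (vertical).
Torsion M = P·e = 3.48 × 12.5 = 43.5 kip·in.
Critical point at (x, y) = (1.75, 3.5) from centroid. f_tx = M·y/J = 1.522 kip/in; f_ty = M·x/J = 0.7609 kip/in.
Resultant f_max = √[f_tx² + (f_v + f_ty)²] = √[1.522² + (0.2486 + 0.7609)²] = 1.826 kip/in.
Capacity per unit length: φr_n = 0.75 × 0.6 × 60 × (0.707 × 0.25) = 4.772 kip/in.
1.826 ≤ 4.772 → adequate.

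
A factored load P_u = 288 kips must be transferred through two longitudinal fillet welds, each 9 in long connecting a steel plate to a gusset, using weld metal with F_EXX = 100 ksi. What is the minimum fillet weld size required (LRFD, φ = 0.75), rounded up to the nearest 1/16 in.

Total weld length L = 18 in.
Required throat t_e = P_u / (φ × 0.6 F_EXX × L) = 288 / (0.75 × 0.6 × 100 × 18) = 0.3556 in.
Required leg w = t_e / 0.707 = 0.5029 in → use 9/16 in.

w = 9/16 in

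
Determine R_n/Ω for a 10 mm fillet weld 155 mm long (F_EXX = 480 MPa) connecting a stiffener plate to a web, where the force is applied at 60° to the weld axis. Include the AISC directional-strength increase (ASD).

R_n/Ω ≈ 221 kN

t_e = 0.707 × 10 = 7.07 mm; A_we = 7.07 × 155 = 1096 mm².
Directional factor: 1.0 + 0.5 sin^1.5(60°) = 1.403.
F_nw = 0.6 × 480 × 1.403 = 404.1 MPa.
R_n/Ω = (404.1 × 1096) / 2.0 × 10⁻³ = 221.4 kN.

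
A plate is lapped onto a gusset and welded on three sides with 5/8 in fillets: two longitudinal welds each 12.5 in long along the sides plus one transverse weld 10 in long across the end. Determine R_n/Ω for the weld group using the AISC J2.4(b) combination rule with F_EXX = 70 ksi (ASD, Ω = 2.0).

R_n/Ω ≈ 336 kip

t_e = 0.707 × 0.625 = 0.4419 in.
R_nwl = 0.6 × 70 × 0.4419 × 25 = 464 kip (longitudinal, 2 welds).
R_nwt = 0.6 × 70 × 0.4419 × 10 = 185.6 kip (transverse, base value).
(i) R_nwl + R_nwt = 649.6 kip; (ii) 0.85 R_nwl + 1.5 R_nwt = 672.8 kip.
R_n = max = 672.8 kip [governs: (ii)]; R_n/Ω = 336.4 kip.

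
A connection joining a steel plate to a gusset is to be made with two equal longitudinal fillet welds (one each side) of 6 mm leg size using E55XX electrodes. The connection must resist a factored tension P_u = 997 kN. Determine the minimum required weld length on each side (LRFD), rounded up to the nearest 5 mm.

L = 475 mm on each side

E55XX → F_EXX = 550 MPa.
Throat t_e = 0.707 × 6 = 4.242 mm.
φr_n = 0.75 × 0.6 × 550 × 4.242 × 10⁻³ = 1.05 kN/mm.
L_req = P_u / φr_n = 997 / 1.05 = 949.6 mm total.
Per side: 949.6 / 2 = 474.8 mm.
Round up → use L = 475 mm on each side.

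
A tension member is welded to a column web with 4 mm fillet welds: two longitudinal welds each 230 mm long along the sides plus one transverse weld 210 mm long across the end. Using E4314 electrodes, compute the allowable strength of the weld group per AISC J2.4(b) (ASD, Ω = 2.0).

R_n/Ω ≈ 258 kN

E43XX → F_EXX = 430 MPa.
t_e = 0.707 × 4 = 2.828 mm.
R_nwl = 0.6 × 430 × 2.828 × 460 × 10⁻³ = 335.6 kN (longitudinal, 2 welds).
R_nwt = 0.6 × 430 × 2.828 × 210 × 10⁻³ = 153.2 kN (transverse, base value).
(i) R_nwl + R_nwt = 488.8 kN; (ii) 0.85 R_nwl + 1.5 R_nwt = 515.1 kN.
R_n = max = 515.1 kN [governs: (ii)]; R_n/Ω = 257.6 kN.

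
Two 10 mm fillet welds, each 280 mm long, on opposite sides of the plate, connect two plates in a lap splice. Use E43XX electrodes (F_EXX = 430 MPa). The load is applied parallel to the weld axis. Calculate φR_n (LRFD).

φR_n ≈ 766 kN

Effective throat t_e = 0.707 × 10 = 7.07 mm.
Total length L = 560 mm; A_we = 7.07 × 560 = 3959 mm².
F_nw = 0.6 F_EXX = 0.6 × 430 = 258 MPa.
φR_n = 0.75 × 258 × 3959 × 10⁻³ = 766.1 kN.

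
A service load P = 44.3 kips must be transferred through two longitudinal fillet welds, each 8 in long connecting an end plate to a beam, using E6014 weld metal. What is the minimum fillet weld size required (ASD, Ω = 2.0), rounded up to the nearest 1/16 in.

E60XX → F_EXX = 60 ksi.
Total weld length L = 16 in.
Required throat t_e = P × Ω / (0.6 F_EXX × L) = 44.3 × 2.0 / (0.6 × 60 × 16) = 0.1538 in.
Required leg w = t_e / 0.707 = 0.2176 in → use 1/4 in.

w = 1/4 in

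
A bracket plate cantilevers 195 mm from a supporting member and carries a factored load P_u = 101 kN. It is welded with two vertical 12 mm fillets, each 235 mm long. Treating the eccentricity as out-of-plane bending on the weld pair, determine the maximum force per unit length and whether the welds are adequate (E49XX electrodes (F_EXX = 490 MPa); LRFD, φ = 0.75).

f_max ≈ 1090 N/mm; adequate

L_w = 2 × 235 = 470 mm; section modulus (unit throat) S = 2 × L²/6 = 18410 mm².
Direct shear f_v = P/L_w = 101×10³/470 = 214.9 N/mm.
Moment M = P × e = 101×10³ × 195 = 19695000 N·mm; bending f_b = M/S = 1070 N/mm.
f_max = √(f_v² + f_b²) = √(214.9² + 1070²) = 1091 N/mm.
φr_n = 0.75 × 0.6 × 490 × (0.707 × 12) = 1871 N/mm → adequate.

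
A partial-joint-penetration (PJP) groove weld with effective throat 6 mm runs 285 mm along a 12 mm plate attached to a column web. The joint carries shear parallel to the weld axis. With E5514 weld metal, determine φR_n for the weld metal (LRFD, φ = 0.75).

φR_n ≈ 423 kN

E55XX → F_EXX = 550 MPa.
Effective throat (given) t_e = 6 mm.
A_we = 6 × 285 = 1710 mm².
F_nw = 0.6 F_EXX = 330 MPa.
φR_n = 0.75 × 330 × 1710 × 10⁻³ = 423.2 kN.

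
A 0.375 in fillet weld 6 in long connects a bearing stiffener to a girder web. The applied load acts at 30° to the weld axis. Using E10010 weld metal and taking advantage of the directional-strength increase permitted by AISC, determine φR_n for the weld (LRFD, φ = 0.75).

φR_n ≈ 84.2 kips

E100XX → F_EXX = 100 ksi.
t_e = 0.707 × 0.375 = 0.2651 in; A_we = 0.2651 × 6 = 1.591 in².
Directional factor: 1.0 + 0.5 sin^1.5(30°) = 1.177.
F_nw = 0.6 × 100 × 1.177 = 70.61 ksi.
φR_n = 0.75 × 70.61 × 1.591 = 84.24 kips.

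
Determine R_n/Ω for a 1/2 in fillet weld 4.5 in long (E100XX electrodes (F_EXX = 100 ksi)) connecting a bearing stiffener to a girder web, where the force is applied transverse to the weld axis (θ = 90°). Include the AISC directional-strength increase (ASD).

t_e = 0.707 × 0.5 = 0.3535 in; A_we = 0.3535 × 4.5 = 1.591 in².
Directional factor: 1.0 + 0.5 sin^1.5(90°) = 1.5.
F_nw = 0.6 × 100 × 1.5 = 90 ksi.
R_n/Ω = (90 × 1.591) / 2.0 = 71.58 kip.

R_n/Ω ≈ 71.6 kip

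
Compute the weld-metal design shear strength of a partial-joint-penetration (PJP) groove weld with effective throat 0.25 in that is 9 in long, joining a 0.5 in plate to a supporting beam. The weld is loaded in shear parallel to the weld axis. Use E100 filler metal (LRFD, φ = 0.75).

φR_n ≈ 101 kips

E100XX → F_EXX = 100 ksi.
Effective throat (given) t_e = 0.25 in.
A_we = 0.25 × 9 = 2.25 in².
F_nw = 0.6 F_EXX = 60 ksi.
φR_n = 0.75 × 60 × 2.25 = 101.2 kips.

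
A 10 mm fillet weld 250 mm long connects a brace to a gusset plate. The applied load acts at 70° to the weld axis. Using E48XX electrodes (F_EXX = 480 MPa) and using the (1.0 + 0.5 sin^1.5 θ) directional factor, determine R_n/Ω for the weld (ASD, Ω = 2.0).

R_n/Ω ≈ 370 kN

t_e = 0.707 × 10 = 7.07 mm; A_we = 7.07 × 250 = 1767 mm².
Directional factor: 1.0 + 0.5 sin^1.5(70°) = 1.455.
F_nw = 0.6 × 480 × 1.455 = 419.2 MPa.
R_n/Ω = (419.2 × 1767) / 2.0 × 10⁻³ = 370.4 kN.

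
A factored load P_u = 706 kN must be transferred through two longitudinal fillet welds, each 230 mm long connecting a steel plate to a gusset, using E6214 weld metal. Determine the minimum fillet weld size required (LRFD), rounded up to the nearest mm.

E62XX → F_EXX = 620 MPa.
Total weld length L = 460 mm.
Required throat t_e = P_u / (φ × 0.6 F_EXX × L) = 706 / (0.75 × 0.6 × 620 × 460 × 10⁻³) = 5.501 mm.
Required leg w = t_e / 0.707 = 7.781 mm → use 8 mm.

w = 8 mm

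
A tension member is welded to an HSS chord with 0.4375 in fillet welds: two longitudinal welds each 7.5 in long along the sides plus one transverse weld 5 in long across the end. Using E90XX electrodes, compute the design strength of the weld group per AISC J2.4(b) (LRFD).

E90XX → F_EXX = 90 ksi.
t_e = 0.707 × 0.4375 = 0.3093 in.
R_nwl = 0.6 × 90 × 0.3093 × 15 = 250.5 kips (longitudinal, 2 welds).
R_nwt = 0.6 × 90 × 0.3093 × 5 = 83.51 kips (transverse, base value).
(i) R_nwl + R_nwt = 334.1 kips; (ii) 0.85 R_nwl + 1.5 R_nwt = 338.2 kips.
R_n = max = 338.2 kips [governs: (ii)]; φR_n = 253.7 kips.

φR_n ≈ 254 kips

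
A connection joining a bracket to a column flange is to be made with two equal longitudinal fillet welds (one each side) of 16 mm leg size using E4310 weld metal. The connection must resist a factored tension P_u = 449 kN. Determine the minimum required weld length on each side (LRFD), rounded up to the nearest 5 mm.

L = 105 mm on each side

E43XX → F_EXX = 430 MPa.
Throat t_e = 0.707 × 16 = 11.31 mm.
φr_n = 0.75 × 0.6 × 430 × 11.31 × 10⁻³ = 2.189 kN/mm.
L_req = P_u / φr_n = 449 / 2.189 = 205.1 mm total.
Per side: 205.1 / 2 = 102.6 mm.
Round up → use L = 105 mm on each side.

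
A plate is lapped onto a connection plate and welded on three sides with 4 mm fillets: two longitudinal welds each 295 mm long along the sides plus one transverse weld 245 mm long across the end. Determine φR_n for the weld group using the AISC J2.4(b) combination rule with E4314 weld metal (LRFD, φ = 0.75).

φR_n ≈ 476 kN

E43XX → F_EXX = 430 MPa.
t_e = 0.707 × 4 = 2.828 mm.
R_nwl = 0.6 × 430 × 2.828 × 590 × 10⁻³ = 430.5 kN (longitudinal, 2 welds).
R_nwt = 0.6 × 430 × 2.828 × 245 × 10⁻³ = 178.8 kN (transverse, base value).
(i) R_nwl + R_nwt = 609.2 kN; (ii) 0.85 R_nwl + 1.5 R_nwt = 634 kN.
R_n = max = 634 kN [governs: (ii)]; φR_n = 475.5 kN.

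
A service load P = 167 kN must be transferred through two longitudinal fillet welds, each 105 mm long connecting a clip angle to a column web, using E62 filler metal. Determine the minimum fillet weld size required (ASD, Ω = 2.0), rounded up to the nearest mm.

w = 7 mm

E62XX → F_EXX = 620 MPa.
Total weld length L = 210 mm.
Required throat t_e = P × Ω / (0.6 F_EXX × L) = 167 × 2.0 / (0.6 × 620 × 210 × 10⁻³) = 4.275 mm.
Required leg w = t_e / 0.707 = 6.047 mm → use 7 mm.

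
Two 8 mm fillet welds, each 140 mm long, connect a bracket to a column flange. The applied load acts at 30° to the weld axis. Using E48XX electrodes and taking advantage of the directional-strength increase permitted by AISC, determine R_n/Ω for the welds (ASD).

R_n/Ω ≈ 268 kN

E48XX → F_EXX = 480 MPa.
t_e = 0.707 × 8 = 5.656 mm; A_we = 5.656 × 280 = 1584 mm².
Directional factor: 1.0 + 0.5 sin^1.5(30°) = 1.177.
F_nw = 0.6 × 480 × 1.177 = 338.9 MPa.
R_n/Ω = (338.9 × 1584) / 2.0 × 10⁻³ = 268.4 kN.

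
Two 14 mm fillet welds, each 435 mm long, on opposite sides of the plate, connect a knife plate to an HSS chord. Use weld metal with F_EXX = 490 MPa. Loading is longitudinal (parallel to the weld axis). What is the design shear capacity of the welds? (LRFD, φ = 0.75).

Effective throat t_e = 0.707 × 14 = 9.898 mm.
Total length L = 870 mm; A_we = 9.898 × 870 = 8611 mm².
F_nw = 0.6 F_EXX = 0.6 × 490 = 294 MPa.
φR_n = 0.75 × 294 × 8611 × 10⁻³ = 1899 kN.

φR_n ≈ 1900 kN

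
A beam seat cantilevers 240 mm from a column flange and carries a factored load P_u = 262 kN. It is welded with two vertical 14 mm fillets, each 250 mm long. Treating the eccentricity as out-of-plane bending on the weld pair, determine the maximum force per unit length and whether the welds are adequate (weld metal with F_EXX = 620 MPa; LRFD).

L_w = 2 × 250 = 500 mm; section modulus (unit throat) S = 2 × L²/6 = 20830 mm².
Direct shear f_v = P/L_w = 262×10³/500 = 524 N/mm.
Moment M = P × e = 262×10³ × 240 = 62880000 N·mm; bending f_b = M/S = 3018 N/mm.
f_max = √(f_v² + f_b²) = √(524² + 3018²) = 3063 N/mm.
φr_n = 0.75 × 0.6 × 620 × (0.707 × 14) = 2762 N/mm → NOT adequate.

f_max ≈ 3060 N/mm; NOT adequate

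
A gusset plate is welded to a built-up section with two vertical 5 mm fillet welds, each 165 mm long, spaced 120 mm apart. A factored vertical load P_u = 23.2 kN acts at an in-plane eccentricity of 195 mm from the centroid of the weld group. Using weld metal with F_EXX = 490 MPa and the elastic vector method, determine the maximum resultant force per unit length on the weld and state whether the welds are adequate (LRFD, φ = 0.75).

f_max ≈ 285 N/mm; adequate

Total weld length L_w = 330 mm. Treat welds as unit-width lines.
Polar moment about centroid: J = 2[d³/12 + d(b/2)²] = 2[165³/12 + 165×60²] = 1937000 mm³.
Direct shear f_v = P/L_w = 23.2×10³ / 330 = 70.3 N/mm (vertical).
Torsion M = P·e = 23.2×10³ × 195 = 4524000 N·mm.
Critical point at (x, y) = (60, 82.5) from centroid. f_tx = M·y/J = 192.7 N/mm; f_ty = M·x/J = 140.2 N/mm.
Resultant f_max = √[f_tx² + (f_v + f_ty)²] = √[192.7² + (70.3 + 140.2)²] = 285.4 N/mm.
Capacity per unit length: φr_n = 0.75 × 0.6 × 490 × (0.707 × 5) = 779.5 N/mm.
285.4 ≤ 779.5 → adequate.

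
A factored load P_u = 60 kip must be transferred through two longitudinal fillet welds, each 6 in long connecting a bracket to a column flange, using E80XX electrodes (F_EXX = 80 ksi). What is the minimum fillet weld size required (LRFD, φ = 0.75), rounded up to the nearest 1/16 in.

Total weld length L = 12 in.
Required throat t_e = P_u / (φ × 0.6 F_EXX × L) = 60 / (0.75 × 0.6 × 80 × 12) = 0.1389 in.
Required leg w = t_e / 0.707 = 0.1964 in → use 1/4 in.

w = 1/4 in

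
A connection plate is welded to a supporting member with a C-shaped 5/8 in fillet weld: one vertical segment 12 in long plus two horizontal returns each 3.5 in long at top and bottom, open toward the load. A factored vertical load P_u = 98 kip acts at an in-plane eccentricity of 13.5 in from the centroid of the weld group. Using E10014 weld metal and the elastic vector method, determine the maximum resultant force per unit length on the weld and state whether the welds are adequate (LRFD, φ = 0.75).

E100XX → F_EXX = 100 ksi.
Total weld length L_w = 19 in. Treat welds as unit-width lines.
Centroid: x̄ = 2×3.5×1.75 / 19 = 0.6447 in from the vertical weld.
Polar moment about centroid: J = I_x + I_y = [12³/12 + 2×3.5×6²] + [12×0.6447² + 2(3.5³/12 + 3.5×1.105²)] = 416.7 in³.
Direct shear f_v = P/L_w = 98 / 19 = 5.158 kip/in (vertical).
Torsion M = P·e = 98 × 13.5 = 1323 kip·in.
Critical point at (x, y) = (2.855, 6) from centroid. f_tx = M·y/J = 19.05 kip/in; f_ty = M·x/J = 9.066 kip/in.
Resultant f_max = √[f_tx² + (f_v + f_ty)²] = √[19.05² + (5.158 + 9.066)²] = 23.77 kip/in.
Capacity per unit length: φr_n = 0.75 × 0.6 × 100 × (0.707 × 0.625) = 19.88 kip/in.
23.77 > 19.88 → NOT adequate.

f_max ≈ 23.8 kip/in; NOT adequate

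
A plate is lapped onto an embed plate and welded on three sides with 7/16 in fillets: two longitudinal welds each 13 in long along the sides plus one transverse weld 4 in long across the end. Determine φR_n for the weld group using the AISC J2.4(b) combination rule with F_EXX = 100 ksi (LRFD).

t_e = 0.707 × 0.4375 = 0.3093 in.
R_nwl = 0.6 × 100 × 0.3093 × 26 = 482.5 kip (longitudinal, 2 welds).
R_nwt = 0.6 × 100 × 0.3093 × 4 = 74.23 kip (transverse, base value).
(i) R_nwl + R_nwt = 556.8 kip; (ii) 0.85 R_nwl + 1.5 R_nwt = 521.5 kip.
R_n = max = 556.8 kip [governs: (i)]; φR_n = 417.6 kip.

φR_n ≈ 418 kip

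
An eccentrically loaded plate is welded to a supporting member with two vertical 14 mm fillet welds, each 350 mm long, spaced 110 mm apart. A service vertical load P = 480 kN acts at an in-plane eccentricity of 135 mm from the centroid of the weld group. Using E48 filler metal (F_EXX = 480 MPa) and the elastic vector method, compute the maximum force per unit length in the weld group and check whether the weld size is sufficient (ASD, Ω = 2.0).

f_max ≈ 1630 N/mm; NOT adequate

Total weld length L_w = 700 mm. Treat welds as unit-width lines.
Polar moment about centroid: J = 2[d³/12 + d(b/2)²] = 2[350³/12 + 350×55²] = 9263000 mm³.
Direct shear f_v = P/L_w = 480×10³ / 700 = 685.7 N/mm (vertical).
Torsion M = P·e = 480×10³ × 135 = 64800000 N·mm.
Critical point at (x, y) = (55, 175) from centroid. f_tx = M·y/J = 1224 N/mm; f_ty = M·x/J = 384.7 N/mm.
Resultant f_max = √[f_tx² + (f_v + f_ty)²] = √[1224² + (685.7 + 384.7)²] = 1626 N/mm.
Capacity per unit length: r_n/Ω = (1/2.0) × 0.6 × 480 × (0.707 × 14) = 1425 N/mm.
1626 > 1425 → NOT adequate.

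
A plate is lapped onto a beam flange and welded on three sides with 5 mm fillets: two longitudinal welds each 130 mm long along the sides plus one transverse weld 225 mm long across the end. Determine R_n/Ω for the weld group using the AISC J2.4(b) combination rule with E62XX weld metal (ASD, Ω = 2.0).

E62XX → F_EXX = 620 MPa.
t_e = 0.707 × 5 = 3.535 mm.
R_nwl = 0.6 × 620 × 3.535 × 260 × 10⁻³ = 341.9 kN (longitudinal, 2 welds).
R_nwt = 0.6 × 620 × 3.535 × 225 × 10⁻³ = 295.9 kN (transverse, base value).
(i) R_nwl + R_nwt = 637.8 kN; (ii) 0.85 R_nwl + 1.5 R_nwt = 734.4 kN.
R_n = max = 734.4 kN [governs: (ii)]; R_n/Ω = 367.2 kN.

R_n/Ω ≈ 367 kN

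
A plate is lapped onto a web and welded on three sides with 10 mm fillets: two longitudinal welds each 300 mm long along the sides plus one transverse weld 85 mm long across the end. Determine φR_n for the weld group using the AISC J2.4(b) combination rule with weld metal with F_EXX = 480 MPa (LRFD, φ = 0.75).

t_e = 0.707 × 10 = 7.07 mm.
R_nwl = 0.6 × 480 × 7.07 × 600 × 10⁻³ = 1222 kN (longitudinal, 2 welds).
R_nwt = 0.6 × 480 × 7.07 × 85 × 10⁻³ = 173.1 kN (transverse, base value).
(i) R_nwl + R_nwt = 1395 kN; (ii) 0.85 R_nwl + 1.5 R_nwt = 1298 kN.
R_n = max = 1395 kN [governs: (i)]; φR_n = 1046 kN.

φR_n ≈ 1050 kN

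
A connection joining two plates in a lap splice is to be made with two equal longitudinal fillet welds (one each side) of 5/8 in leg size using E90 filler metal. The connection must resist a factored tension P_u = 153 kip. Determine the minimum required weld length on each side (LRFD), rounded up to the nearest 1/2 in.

E90XX → F_EXX = 90 ksi.
Throat t_e = 0.707 × 0.625 = 0.4419 in.
φr_n = 0.75 × 0.6 × 90 × 0.4419 = 17.9 kip/in.
L_req = P_u / φr_n = 153 / 17.9 = 8.549 in total.
Per side: 8.549 / 2 = 4.275 in.
Round up → use L = 4.5 in on each side.

L = 4.5 in on each side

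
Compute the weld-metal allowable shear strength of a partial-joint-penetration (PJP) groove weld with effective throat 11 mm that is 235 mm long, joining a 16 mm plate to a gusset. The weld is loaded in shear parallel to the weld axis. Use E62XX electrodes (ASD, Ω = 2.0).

R_n/Ω ≈ 481 kN

E62XX → F_EXX = 620 MPa.
Effective throat (given) t_e = 11 mm.
A_we = 11 × 235 = 2585 mm².
F_nw = 0.6 F_EXX = 372 MPa.
R_n/Ω = (372 × 2585) / 2.0 × 10⁻³ = 480.8 kN.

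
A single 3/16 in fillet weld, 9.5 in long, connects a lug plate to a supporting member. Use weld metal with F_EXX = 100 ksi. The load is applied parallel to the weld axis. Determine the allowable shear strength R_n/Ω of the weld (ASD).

R_n/Ω ≈ 37.8 kip

Effective throat t_e = 0.707 × 0.1875 = 0.1326 in.
Total length L = 9.5 in; A_we = 0.1326 × 9.5 = 1.259 in².
F_nw = 0.6 F_EXX = 0.6 × 100 = 60 ksi.
R_n = 60 × 1.259 = 75.56 kip; R_n/Ω = 75.56/2.0 = 37.78 kip.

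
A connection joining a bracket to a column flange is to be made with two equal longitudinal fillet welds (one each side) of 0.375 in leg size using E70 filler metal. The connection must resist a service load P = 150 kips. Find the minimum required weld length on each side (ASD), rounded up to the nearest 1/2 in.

L = 13.5 in on each side

E70XX → F_EXX = 70 ksi.
Throat t_e = 0.707 × 0.375 = 0.2651 in.
r_n/Ω = (0.6 × 70 × 0.2651) / 2.0 = 5.568 kip/in.
L_req = P / (r_n/Ω) = 150 / 5.568 = 26.94 in total.
Per side: 26.94 / 2 = 13.47 in.
Round up → use L = 13.5 in on each side.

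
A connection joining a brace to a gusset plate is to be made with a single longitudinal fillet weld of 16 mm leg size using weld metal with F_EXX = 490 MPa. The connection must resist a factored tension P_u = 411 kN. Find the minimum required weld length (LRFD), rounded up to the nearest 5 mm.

L = 165 mm

Throat t_e = 0.707 × 16 = 11.31 mm.
φr_n = 0.75 × 0.6 × 490 × 11.31 × 10⁻³ = 2.494 kN/mm.
L_req = P_u / φr_n = 411 / 2.494 = 164.8 mm total.
Round up → use L = 165 mm.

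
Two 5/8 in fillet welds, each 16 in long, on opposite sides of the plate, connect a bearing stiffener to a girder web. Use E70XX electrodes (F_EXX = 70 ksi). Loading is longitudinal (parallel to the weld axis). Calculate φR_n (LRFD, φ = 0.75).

φR_n ≈ 445 kips

Effective throat t_e = 0.707 × 0.625 = 0.4419 in.
Total length L = 32 in; A_we = 0.4419 × 32 = 14.14 in².
F_nw = 0.6 F_EXX = 0.6 × 70 = 42 ksi.
φR_n = 0.75 × 42 × 14.14 = 445.4 kips.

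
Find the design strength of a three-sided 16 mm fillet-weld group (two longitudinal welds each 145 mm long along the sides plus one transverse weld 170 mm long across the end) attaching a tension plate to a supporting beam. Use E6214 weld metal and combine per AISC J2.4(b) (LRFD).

E62XX → F_EXX = 620 MPa.
t_e = 0.707 × 16 = 11.31 mm.
R_nwl = 0.6 × 620 × 11.31 × 290 × 10⁻³ = 1220 kN (longitudinal, 2 welds).
R_nwt = 0.6 × 620 × 11.31 × 170 × 10⁻³ = 715.4 kN (transverse, base value).
(i) R_nwl + R_nwt = 1936 kN; (ii) 0.85 R_nwl + 1.5 R_nwt = 2110 kN.
R_n = max = 2110 kN [governs: (ii)]; φR_n = 1583 kN.

φR_n ≈ 1580 kN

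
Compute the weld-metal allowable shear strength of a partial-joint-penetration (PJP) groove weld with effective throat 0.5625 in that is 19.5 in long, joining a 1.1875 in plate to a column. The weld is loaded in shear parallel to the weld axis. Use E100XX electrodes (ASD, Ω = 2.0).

E100XX → F_EXX = 100 ksi.
Effective throat (given) t_e = 0.5625 in.
A_we = 0.5625 × 19.5 = 10.97 in².
F_nw = 0.6 F_EXX = 60 ksi.
R_n/Ω = (60 × 10.97) / 2.0 = 329.1 kip.

R_n/Ω ≈ 329 kip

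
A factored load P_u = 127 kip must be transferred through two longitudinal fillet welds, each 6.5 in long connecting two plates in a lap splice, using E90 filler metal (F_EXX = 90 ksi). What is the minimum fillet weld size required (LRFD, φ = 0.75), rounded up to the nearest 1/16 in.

Total weld length L = 13 in.
Required throat t_e = P_u / (φ × 0.6 F_EXX × L) = 127 / (0.75 × 0.6 × 90 × 13) = 0.2412 in.
Required leg w = t_e / 0.707 = 0.3412 in → use 3/8 in.

w = 3/8 in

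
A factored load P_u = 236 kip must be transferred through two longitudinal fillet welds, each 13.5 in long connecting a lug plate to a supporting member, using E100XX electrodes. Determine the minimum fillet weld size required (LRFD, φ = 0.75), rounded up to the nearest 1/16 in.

w = 5/16 in

E100XX → F_EXX = 100 ksi.
Total weld length L = 27 in.
Required throat t_e = P_u / (φ × 0.6 F_EXX × L) = 236 / (0.75 × 0.6 × 100 × 27) = 0.1942 in.
Required leg w = t_e / 0.707 = 0.2747 in → use 5/16 in.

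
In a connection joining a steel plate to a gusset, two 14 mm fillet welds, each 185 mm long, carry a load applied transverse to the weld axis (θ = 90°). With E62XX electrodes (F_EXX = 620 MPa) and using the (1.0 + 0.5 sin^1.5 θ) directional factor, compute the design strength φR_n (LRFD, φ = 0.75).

t_e = 0.707 × 14 = 9.898 mm; A_we = 9.898 × 370 = 3662 mm².
Directional factor: 1.0 + 0.5 sin^1.5(90°) = 1.5.
F_nw = 0.6 × 620 × 1.5 = 558 MPa.
φR_n = 0.75 × 558 × 3662 × 10⁻³ = 1533 kN.

φR_n ≈ 1530 kN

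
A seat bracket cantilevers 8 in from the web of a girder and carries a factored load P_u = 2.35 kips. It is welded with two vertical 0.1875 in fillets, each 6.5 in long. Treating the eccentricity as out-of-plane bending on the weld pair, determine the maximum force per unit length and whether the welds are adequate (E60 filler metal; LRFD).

f_max ≈ 1.35 kip/in; adequate

E60XX → F_EXX = 60 ksi.
L_w = 2 × 6.5 = 13 in; section modulus (unit throat) S = 2 × L²/6 = 14.08 in².
Direct shear f_v = P/L_w = 2.35/13 = 0.1808 kip/in.
Moment M = P × e = 2.35 × 8 = 18.8 kip·in; bending f_b = M/S = 1.335 kip/in.
f_max = √(f_v² + f_b²) = √(0.1808² + 1.335²) = 1.347 kip/in.
φr_n = 0.75 × 0.6 × 60 × (0.707 × 0.1875) = 3.579 kip/in → adequate.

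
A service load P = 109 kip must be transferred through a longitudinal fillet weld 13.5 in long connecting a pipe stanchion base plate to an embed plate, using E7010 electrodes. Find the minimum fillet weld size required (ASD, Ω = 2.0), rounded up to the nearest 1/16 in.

w = 9/16 in

E70XX → F_EXX = 70 ksi.
Total weld length L = 13.5 in.
Required throat t_e = P × Ω / (0.6 F_EXX × L) = 109 × 2.0 / (0.6 × 70 × 13.5) = 0.3845 in.
Required leg w = t_e / 0.707 = 0.5438 in → use 9/16 in.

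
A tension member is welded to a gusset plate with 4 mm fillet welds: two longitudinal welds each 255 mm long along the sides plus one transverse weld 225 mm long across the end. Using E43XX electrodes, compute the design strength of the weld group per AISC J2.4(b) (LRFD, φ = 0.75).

φR_n ≈ 422 kN

E43XX → F_EXX = 430 MPa.
t_e = 0.707 × 4 = 2.828 mm.
R_nwl = 0.6 × 430 × 2.828 × 510 × 10⁻³ = 372.1 kN (longitudinal, 2 welds).
R_nwt = 0.6 × 430 × 2.828 × 225 × 10⁻³ = 164.2 kN (transverse, base value).
(i) R_nwl + R_nwt = 536.3 kN; (ii) 0.85 R_nwl + 1.5 R_nwt = 562.5 kN.
R_n = max = 562.5 kN [governs: (ii)]; φR_n = 421.9 kN.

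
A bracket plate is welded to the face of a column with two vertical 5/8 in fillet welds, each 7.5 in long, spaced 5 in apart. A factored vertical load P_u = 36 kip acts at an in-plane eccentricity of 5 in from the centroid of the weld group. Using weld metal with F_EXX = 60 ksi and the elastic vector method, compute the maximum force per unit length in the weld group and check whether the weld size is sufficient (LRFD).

Total weld length L_w = 15 in. Treat welds as unit-width lines.
Polar moment about centroid: J = 2[d³/12 + d(b/2)²] = 2[7.5³/12 + 7.5×2.5²] = 164.1 in³.
Direct shear f_v = P/L_w = 36 / 15 = 2.4 kip/in (vertical).
Torsion M = P·e = 36 × 5 = 180 kip·in.
Critical point at (x, y) = (2.5, 3.75) from centroid. f_tx = M·y/J = 4.114 kip/in; f_ty = M·x/J = 2.743 kip/in.
Resultant f_max = √[f_tx² + (f_v + f_ty)²] = √[4.114² + (2.4 + 2.743)²] = 6.586 kip/in.
Capacity per unit length: φr_n = 0.75 × 0.6 × 60 × (0.707 × 0.625) = 11.93 kip/in.
6.586 ≤ 11.93 → adequate.

f_max ≈ 6.59 kip/in; adequate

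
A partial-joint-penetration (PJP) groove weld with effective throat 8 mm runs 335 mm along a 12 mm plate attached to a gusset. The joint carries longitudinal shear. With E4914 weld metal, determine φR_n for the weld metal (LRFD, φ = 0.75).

E49XX → F_EXX = 490 MPa.
Effective throat (given) t_e = 8 mm.
A_we = 8 × 335 = 2680 mm².
F_nw = 0.6 F_EXX = 294 MPa.
φR_n = 0.75 × 294 × 2680 × 10⁻³ = 590.9 kN.

φR_n ≈ 591 kN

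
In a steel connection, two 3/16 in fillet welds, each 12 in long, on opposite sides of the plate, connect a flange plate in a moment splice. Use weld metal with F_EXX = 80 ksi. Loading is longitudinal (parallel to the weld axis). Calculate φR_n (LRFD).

Effective throat t_e = 0.707 × 0.1875 = 0.1326 in.
Total length L = 24 in; A_we = 0.1326 × 24 = 3.181 in².
F_nw = 0.6 F_EXX = 0.6 × 80 = 48 ksi.
φR_n = 0.75 × 48 × 3.181 = 114.5 kips.

φR_n ≈ 115 kips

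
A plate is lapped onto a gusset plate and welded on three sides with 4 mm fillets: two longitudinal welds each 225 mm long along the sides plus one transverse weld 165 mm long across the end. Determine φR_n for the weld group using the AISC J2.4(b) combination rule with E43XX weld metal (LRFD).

φR_n ≈ 345 kN

E43XX → F_EXX = 430 MPa.
t_e = 0.707 × 4 = 2.828 mm.
R_nwl = 0.6 × 430 × 2.828 × 450 × 10⁻³ = 328.3 kN (longitudinal, 2 welds).
R_nwt = 0.6 × 430 × 2.828 × 165 × 10⁻³ = 120.4 kN (transverse, base value).
(i) R_nwl + R_nwt = 448.7 kN; (ii) 0.85 R_nwl + 1.5 R_nwt = 459.7 kN.
R_n = max = 459.7 kN [governs: (ii)]; φR_n = 344.7 kN.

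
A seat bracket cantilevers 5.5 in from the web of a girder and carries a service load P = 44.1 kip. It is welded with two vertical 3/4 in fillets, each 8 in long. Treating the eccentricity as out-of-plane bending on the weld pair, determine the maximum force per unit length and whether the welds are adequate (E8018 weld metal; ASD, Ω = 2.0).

E80XX → F_EXX = 80 ksi.
L_w = 2 × 8 = 16 in; section modulus (unit throat) S = 2 × L²/6 = 21.33 in².
Direct shear f_v = P/L_w = 44.1/16 = 2.756 kip/in.
Moment M = P × e = 44.1 × 5.5 = 242.55 kip·in; bending f_b = M/S = 11.37 kip/in.
f_max = √(f_v² + f_b²) = √(2.756² + 11.37²) = 11.7 kip/in.
r_n/Ω = (1/2.0) × 0.6 × 80 × (0.707 × 0.75) = 12.73 kip/in → adequate.

f_max ≈ 11.7 kip/in; adequate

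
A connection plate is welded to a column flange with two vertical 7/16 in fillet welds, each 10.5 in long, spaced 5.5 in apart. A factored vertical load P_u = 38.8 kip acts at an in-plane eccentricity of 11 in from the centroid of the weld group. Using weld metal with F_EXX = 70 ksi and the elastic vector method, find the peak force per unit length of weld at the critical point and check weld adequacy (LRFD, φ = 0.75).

f_max ≈ 8.21 kip/in; adequate

Total weld length L_w = 21 in. Treat welds as unit-width lines.
Polar moment about centroid: J = 2[d³/12 + d(b/2)²] = 2[10.5³/12 + 10.5×2.75²] = 351.8 in³.
Direct shear f_v = P/L_w = 38.8 / 21 = 1.848 kip/in (vertical).
Torsion M = P·e = 38.8 × 11 = 426.8 kip·in.
Critical point at (x, y) = (2.75, 5.25) from centroid. f_tx = M·y/J = 6.37 kip/in; f_ty = M·x/J = 3.337 kip/in.
Resultant f_max = √[f_tx² + (f_v + f_ty)²] = √[6.37² + (1.848 + 3.337)²] = 8.213 kip/in.
Capacity per unit length: φr_n = 0.75 × 0.6 × 70 × (0.707 × 0.4375) = 9.743 kip/in.
8.213 ≤ 9.743 → adequate.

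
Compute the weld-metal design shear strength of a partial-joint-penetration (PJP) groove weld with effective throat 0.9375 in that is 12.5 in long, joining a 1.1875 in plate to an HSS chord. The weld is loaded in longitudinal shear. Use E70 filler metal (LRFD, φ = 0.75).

E70XX → F_EXX = 70 ksi.
Effective throat (given) t_e = 0.9375 in.
A_we = 0.9375 × 12.5 = 11.72 in².
F_nw = 0.6 F_EXX = 42 ksi.
φR_n = 0.75 × 42 × 11.72 = 369.1 kip.

φR_n ≈ 369 kip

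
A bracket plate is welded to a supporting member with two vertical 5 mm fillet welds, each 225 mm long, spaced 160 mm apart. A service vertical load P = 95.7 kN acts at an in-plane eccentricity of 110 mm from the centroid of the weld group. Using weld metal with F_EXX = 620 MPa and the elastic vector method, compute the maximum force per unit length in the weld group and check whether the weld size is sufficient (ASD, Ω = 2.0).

Total weld length L_w = 450 mm. Treat welds as unit-width lines.
Polar moment about centroid: J = 2[d³/12 + d(b/2)²] = 2[225³/12 + 225×80²] = 4778000 mm³.
Direct shear f_v = P/L_w = 95.7×10³ / 450 = 212.7 N/mm (vertical).
Torsion M = P·e = 95.7×10³ × 110 = 10527000 N·mm.
Critical point at (x, y) = (80, 112.5) from centroid. f_tx = M·y/J = 247.8 N/mm; f_ty = M·x/J = 176.2 N/mm.
Resultant f_max = √[f_tx² + (f_v + f_ty)²] = √[247.8² + (212.7 + 176.2)²] = 461.2 N/mm.
Capacity per unit length: r_n/Ω = (1/2.0) × 0.6 × 620 × (0.707 × 5) = 657.5 N/mm.
461.2 ≤ 657.5 → adequate.

f_max ≈ 461 N/mm; adequate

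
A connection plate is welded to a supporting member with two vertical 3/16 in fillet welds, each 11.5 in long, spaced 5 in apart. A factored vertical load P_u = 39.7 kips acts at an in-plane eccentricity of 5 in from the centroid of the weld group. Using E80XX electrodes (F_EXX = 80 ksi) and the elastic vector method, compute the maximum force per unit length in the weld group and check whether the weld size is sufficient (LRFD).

Total weld length L_w = 23 in. Treat welds as unit-width lines.
Polar moment about centroid: J = 2[d³/12 + d(b/2)²] = 2[11.5³/12 + 11.5×2.5²] = 397.2 in³.
Direct shear f_v = P/L_w = 39.7 / 23 = 1.726 kip/in (vertical).
Torsion M = P·e = 39.7 × 5 = 198.5 kip·in.
Critical point at (x, y) = (2.5, 5.75) from centroid. f_tx = M·y/J = 2.873 kip/in; f_ty = M·x/J = 1.249 kip/in.
Resultant f_max = √[f_tx² + (f_v + f_ty)²] = √[2.873² + (1.726 + 1.249)²] = 4.136 kip/in.
Capacity per unit length: φr_n = 0.75 × 0.6 × 80 × (0.707 × 0.1875) = 4.772 kip/in.
4.136 ≤ 4.772 → adequate.

f_max ≈ 4.14 kip/in; adequate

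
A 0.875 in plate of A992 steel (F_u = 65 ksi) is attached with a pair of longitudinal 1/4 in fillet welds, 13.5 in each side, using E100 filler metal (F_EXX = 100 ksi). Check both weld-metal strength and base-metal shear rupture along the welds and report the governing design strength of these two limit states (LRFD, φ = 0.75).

t_e = 0.707 × 0.25 = 0.1767 in; L = 27 in.
Weld metal: φR_n = 0.75 × 0.6 × 100 × 0.1767 × 27 = 214.8 kips.
Base metal (shear rupture): φR_n = 0.75 × 0.6 × 65 × 0.875 × 27 = 691 kips.
Governing: weld metal.

φR_n ≈ 215 kips (weld metal governs)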